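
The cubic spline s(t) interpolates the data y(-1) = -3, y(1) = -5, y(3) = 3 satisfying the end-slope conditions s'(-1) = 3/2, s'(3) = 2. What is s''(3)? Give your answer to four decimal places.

-6.6250

Put M_i = s'' at the i-th knot. Here h = (2, 2) and Δ = (-1, 4), so the interior equations h_(i-1)·M_(i-1) + 2(h_(i-1)+h_i)·M_i + h_i·M_(i+1) = 6(Δ_i − Δ_(i-1)) read
  2·M_0 + 8·M_1 + 2·M_2 = 6(Δ_1 - Δ_0) = 30
Clamped end conditions give two more equations: 2h_0·M_0 + h_0·M_1 = 6(Δ_0 - s'(-1)) = -15 and h_1·M_1 + 2h_1·M_2 = 6(s'(3) - Δ_1) = -12.
Solving the tridiagonal system: M_0 = -59/8, M_1 = 29/4, M_2 = -53/8.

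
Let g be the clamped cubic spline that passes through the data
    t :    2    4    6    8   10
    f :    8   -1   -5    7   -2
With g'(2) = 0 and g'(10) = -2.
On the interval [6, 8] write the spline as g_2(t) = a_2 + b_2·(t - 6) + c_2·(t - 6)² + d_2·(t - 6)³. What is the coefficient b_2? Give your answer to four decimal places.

4.3571

With M_i denoting the second derivative at x_i, h_i = 2, 2, 2, 2, and Δ_i = (y_(i+1) − y_i)/h_i = -9/2, -2, 6, -9/2:
  2·M_0 + 8·M_1 + 2·M_2 = 6(Δ_1 - Δ_0) = 15
  2·M_1 + 8·M_2 + 2·M_3 = 6(Δ_2 - Δ_1) = 48
  2·M_2 + 8·M_3 + 2·M_4 = 6(Δ_3 - Δ_2) = -63
Clamped end conditions give two more equations: 2h_0·M_0 + h_0·M_1 = 6(Δ_0 - g'(2)) = -27 and h_3·M_3 + 2h_3·M_4 = 6(g'(10) - Δ_3) = 15.
Solving: M_0 = -211/28, M_1 = 11/7, M_2 = 35/4, M_3 = -88/7, M_4 = 281/28.
On [6, 8], with g_2(t) = a_2 + b_2·(t - 6) + c_2·(t - 6)² + d_2·(t - 6)³: c_2 = M_2/2 = 35/8, d_2 = (M_3 - M_2)/(6h_2) = -199/112, b_2 = Δ_2 - h_2(2M_2 + M_3)/6 = 61/14.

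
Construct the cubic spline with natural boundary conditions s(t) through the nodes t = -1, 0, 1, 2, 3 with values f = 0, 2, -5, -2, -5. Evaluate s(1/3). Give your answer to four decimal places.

With M_i denoting the second derivative at x_i, h_i = 1, 1, 1, 1, and Δ_i = (y_(i+1) − y_i)/h_i = 2, -7, 3, -3:
  1·M_0 + 4·M_1 + 1·M_2 = 6(Δ_1 - Δ_0) = -54
  1·M_1 + 4·M_2 + 1·M_3 = 6(Δ_2 - Δ_1) = 60
  1·M_2 + 4·M_3 + 1·M_4 = 6(Δ_3 - Δ_2) = -36
Natural end conditions: M_0 = M_4 = 0.
Solving: M_0 = 0, M_1 = -543/28, M_2 = 165/7, M_3 = -417/28, M_4 = 0.
On [0, 1], s(t) = 2 - 125/28·t - 543/56·t² + 401/56·t³.
With t = 1/3: s(1/3) = -227/756.

-0.3003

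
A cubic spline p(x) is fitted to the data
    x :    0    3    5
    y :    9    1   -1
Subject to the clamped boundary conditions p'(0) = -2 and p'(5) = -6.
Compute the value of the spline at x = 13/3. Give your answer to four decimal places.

1.2519

Let m_i = p''(x_i). Step sizes h_i = 3, 2; slopes of the chords Δ_i = (y_(i+1) - y_i)/h_i = -8/3, -1.
  3·m_0 + 10·m_1 + 2·m_2 = 6(Δ_1 - Δ_0) = 10
Clamped end conditions give two more equations: 2h_0·m_0 + h_0·m_1 = 6(Δ_0 - p'(0)) = -4 and h_1·m_1 + 2h_1·m_2 = 6(p'(5) - Δ_1) = -30.
Solving: m_0 = -37/15, m_1 = 18/5, m_2 = -93/10.
On [3, 5], p(x) = 1 - 3/10·(x - 3) + 9/5·(x - 3)² - 43/40·(x - 3)³.
With (x - 3) = 4/3: p(13/3) = 169/135.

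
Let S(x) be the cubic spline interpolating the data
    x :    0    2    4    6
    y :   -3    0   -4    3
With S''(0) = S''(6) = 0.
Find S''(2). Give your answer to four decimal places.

Put M_i = S'' at the i-th knot. Here h = (2, 2, 2) and Δ = (3/2, -2, 7/2), so the interior equations h_(i-1)·M_(i-1) + 2(h_(i-1)+h_i)·M_i + h_i·M_(i+1) = 6(Δ_i − Δ_(i-1)) read
  2·M_0 + 8·M_1 + 2·M_2 = 6(Δ_1 - Δ_0) = -21
  2·M_1 + 8·M_2 + 2·M_3 = 6(Δ_2 - Δ_1) = 33
Natural end conditions: M_0 = M_3 = 0.
Solving the tridiagonal system: M_0 = 0, M_1 = -39/10, M_2 = 51/10, M_3 = 0.

-3.9000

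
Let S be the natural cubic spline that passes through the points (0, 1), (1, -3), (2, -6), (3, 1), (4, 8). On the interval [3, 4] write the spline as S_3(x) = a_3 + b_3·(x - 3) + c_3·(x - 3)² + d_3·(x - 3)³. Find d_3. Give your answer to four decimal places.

With M_i denoting the second derivative at x_i, h_i = 1, 1, 1, 1, and Δ_i = (y_(i+1) − y_i)/h_i = -4, -3, 7, 7:
  1·M_0 + 4·M_1 + 1·M_2 = 6(Δ_1 - Δ_0) = 6
  1·M_1 + 4·M_2 + 1·M_3 = 6(Δ_2 - Δ_1) = 60
  1·M_2 + 4·M_3 + 1·M_4 = 6(Δ_3 - Δ_2) = 0
Natural end conditions: M_0 = M_4 = 0.
Hence M_0 = 0, M_1 = -75/28, M_2 = 117/7, M_3 = -117/28, M_4 = 0.
On [3, 4], with S_3(x) = a_3 + b_3·(x - 3) + c_3·(x - 3)² + d_3·(x - 3)³: c_3 = M_3/2 = -117/56, d_3 = (M_4 - M_3)/(6h_3) = 39/56, b_3 = Δ_3 - h_3(2M_3 + M_4)/6 = 235/28.

0.6964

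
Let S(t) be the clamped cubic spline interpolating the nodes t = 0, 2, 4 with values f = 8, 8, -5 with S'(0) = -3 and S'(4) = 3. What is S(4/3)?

9

Put M_i = S'' at the i-th knot. Here h = (2, 2) and Δ = (0, -13/2), so the interior equations h_(i-1)·M_(i-1) + 2(h_(i-1)+h_i)·M_i + h_i·M_(i+1) = 6(Δ_i − Δ_(i-1)) read
  2·M_0 + 8·M_1 + 2·M_2 = 6(Δ_1 - Δ_0) = -39
Clamped end conditions give two more equations: 2h_0·M_0 + h_0·M_1 = 6(Δ_0 - S'(0)) = 18 and h_1·M_1 + 2h_1·M_2 = 6(S'(4) - Δ_1) = 57.
Forward elimination and back-substitution give M_0 = 87/8, M_1 = -51/4, M_2 = 165/8.
On [0, 2], S(t) = 8 - 3·t + 87/16·t² - 63/32·t³.
With t = 4/3: S(4/3) = 9.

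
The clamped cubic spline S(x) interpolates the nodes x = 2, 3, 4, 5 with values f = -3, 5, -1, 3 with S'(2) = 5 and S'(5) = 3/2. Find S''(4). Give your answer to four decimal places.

29.2667

Write m_i for S''(x_i). With h_i = 1, 1, 1 and divided differences Δ_i = 8, -6, 4, the continuity of S' gives the tridiagonal system
  1·m_0 + 4·m_1 + 1·m_2 = 6(Δ_1 - Δ_0) = -84
  1·m_1 + 4·m_2 + 1·m_3 = 6(Δ_2 - Δ_1) = 60
Clamped end conditions give two more equations: 2h_0·m_0 + h_0·m_1 = 6(Δ_0 - S'(2)) = 18 and h_2·m_2 + 2h_2·m_3 = 6(S'(5) - Δ_2) = -15.
Solving the tridiagonal system: m_0 = 397/15, m_1 = -524/15, m_2 = 439/15, m_3 = -332/15.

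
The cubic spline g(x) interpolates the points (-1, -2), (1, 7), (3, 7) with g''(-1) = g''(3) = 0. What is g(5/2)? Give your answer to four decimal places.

7.5273

Write M_i for g''(x_i). With h_i = 2, 2 and divided differences Δ_i = 9/2, 0, the continuity of g' gives the tridiagonal system
  2·M_0 + 8·M_1 + 2·M_2 = 6(Δ_1 - Δ_0) = -27
Natural end conditions: M_0 = M_2 = 0.
Solving the tridiagonal system: M_0 = 0, M_1 = -27/8, M_2 = 0.
On [1, 3], g(x) = 7 + 9/4·(x - 1) - 27/16·(x - 1)² + 9/32·(x - 1)³.
With (x - 1) = 3/2: g(5/2) = 1927/256.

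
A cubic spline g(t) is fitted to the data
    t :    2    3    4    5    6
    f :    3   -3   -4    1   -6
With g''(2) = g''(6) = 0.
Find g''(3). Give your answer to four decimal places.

4.1786

Let M_i = g''(x_i). Step sizes h_i = 1, 1, 1, 1; slopes of the chords Δ_i = (y_(i+1) - y_i)/h_i = -6, -1, 5, -7.
  1·M_0 + 4·M_1 + 1·M_2 = 6(Δ_1 - Δ_0) = 30
  1·M_1 + 4·M_2 + 1·M_3 = 6(Δ_2 - Δ_1) = 36
  1·M_2 + 4·M_3 + 1·M_4 = 6(Δ_3 - Δ_2) = -72
Natural end conditions: M_0 = M_4 = 0.
Solving: M_0 = 0, M_1 = 117/28, M_2 = 93/7, M_3 = -597/28, M_4 = 0.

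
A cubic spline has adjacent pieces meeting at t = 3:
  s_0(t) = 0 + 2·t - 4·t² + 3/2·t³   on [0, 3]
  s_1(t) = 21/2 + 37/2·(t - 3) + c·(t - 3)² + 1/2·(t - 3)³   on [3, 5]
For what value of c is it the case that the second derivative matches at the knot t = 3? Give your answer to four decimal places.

s_0''(t) = -8 + 9·t, so s_0''(3) = 19. On the right, s_1''(3) = 2c, so c = 19/2.

9.5000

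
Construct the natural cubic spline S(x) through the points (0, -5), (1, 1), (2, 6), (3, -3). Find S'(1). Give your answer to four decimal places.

7.3333

Let M_i = S''(x_i). Step sizes h_i = 1, 1, 1; slopes of the chords Δ_i = (y_(i+1) - y_i)/h_i = 6, 5, -9.
  1·M_0 + 4·M_1 + 1·M_2 = 6(Δ_1 - Δ_0) = -6
  1·M_1 + 4·M_2 + 1·M_3 = 6(Δ_2 - Δ_1) = -84
Natural end conditions: M_0 = M_3 = 0.
Forward elimination and back-substitution give M_0 = 0, M_1 = 4, M_2 = -22, M_3 = 0.
On [1, 2], S'(x) = b_1 + 2c_1·(x - 1) + 3d_1·(x - 1)² with b_1 = Δ_1 - h_1(2M_1 + M_2)/6 = 22/3, c_1 = M_1/2 = 2, d_1 = (M_2 - M_1)/(6h_1) = -13/3. So S'(1) = 22/3.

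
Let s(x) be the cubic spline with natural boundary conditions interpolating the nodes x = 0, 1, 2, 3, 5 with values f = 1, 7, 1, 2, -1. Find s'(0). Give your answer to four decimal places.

9.7267

With σ_i denoting the second derivative at x_i, h_i = 1, 1, 1, 2, and Δ_i = (y_(i+1) − y_i)/h_i = 6, -6, 1, -3/2:
  1·σ_0 + 4·σ_1 + 1·σ_2 = 6(Δ_1 - Δ_0) = -72
  1·σ_1 + 4·σ_2 + 1·σ_3 = 6(Δ_2 - Δ_1) = 42
  1·σ_2 + 6·σ_3 + 2·σ_4 = 6(Δ_3 - Δ_2) = -15
Natural end conditions: σ_0 = σ_4 = 0.
Hence σ_0 = 0, σ_1 = -1923/86, σ_2 = 750/43, σ_3 = -465/86, σ_4 = 0.
On [0, 1], s'(x) = b_0 + 2c_0·x + 3d_0·x² with b_0 = Δ_0 - h_0(2σ_0 + σ_1)/6 = 1673/172, c_0 = σ_0/2 = 0, d_0 = (σ_1 - σ_0)/(6h_0) = -641/172. So s'(0) = 1673/172.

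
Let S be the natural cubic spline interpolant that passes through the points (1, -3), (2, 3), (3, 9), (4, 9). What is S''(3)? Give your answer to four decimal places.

With M_i denoting the second derivative at x_i, h_i = 1, 1, 1, and Δ_i = (y_(i+1) − y_i)/h_i = 6, 6, 0:
  1·M_0 + 4·M_1 + 1·M_2 = 6(Δ_1 - Δ_0) = 0
  1·M_1 + 4·M_2 + 1·M_3 = 6(Δ_2 - Δ_1) = -36
Natural end conditions: M_0 = M_3 = 0.
Forward elimination and back-substitution give M_0 = 0, M_1 = 12/5, M_2 = -48/5, M_3 = 0.

-9.6000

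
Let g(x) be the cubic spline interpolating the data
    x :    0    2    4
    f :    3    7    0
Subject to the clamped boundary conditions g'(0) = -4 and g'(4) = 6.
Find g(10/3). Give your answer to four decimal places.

Let M_i = g''(x_i). Step sizes h_i = 2, 2; slopes of the chords Δ_i = (y_(i+1) - y_i)/h_i = 2, -7/2.
  2·M_0 + 8·M_1 + 2·M_2 = 6(Δ_1 - Δ_0) = -33
Clamped end conditions give two more equations: 2h_0·M_0 + h_0·M_1 = 6(Δ_0 - g'(0)) = 36 and h_1·M_1 + 2h_1·M_2 = 6(g'(4) - Δ_1) = 57.
Forward elimination and back-substitution give M_0 = 125/8, M_1 = -53/4, M_2 = 167/8.
On [2, 4], g(x) = 7 - 13/8·(x - 2) - 53/8·(x - 2)² + 91/32·(x - 2)³.
With (x - 2) = 4/3: g(10/3) = -11/54.

-0.2037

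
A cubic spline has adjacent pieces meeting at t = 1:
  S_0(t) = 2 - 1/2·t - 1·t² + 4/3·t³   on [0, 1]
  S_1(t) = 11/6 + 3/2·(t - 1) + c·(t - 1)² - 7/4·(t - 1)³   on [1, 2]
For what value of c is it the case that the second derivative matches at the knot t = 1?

3

S_0''(t) = -2 + 8·t, so S_0''(1) = 6. On the right, S_1''(1) = 2c, so c = 3.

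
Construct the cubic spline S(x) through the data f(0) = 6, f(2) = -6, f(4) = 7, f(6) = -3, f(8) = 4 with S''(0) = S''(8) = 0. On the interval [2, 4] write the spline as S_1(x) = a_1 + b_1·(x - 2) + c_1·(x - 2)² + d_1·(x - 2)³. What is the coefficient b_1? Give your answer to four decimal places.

With σ_i denoting the second derivative at x_i, h_i = 2, 2, 2, 2, and Δ_i = (y_(i+1) − y_i)/h_i = -6, 13/2, -5, 7/2:
  2·σ_0 + 8·σ_1 + 2·σ_2 = 6(Δ_1 - Δ_0) = 75
  2·σ_1 + 8·σ_2 + 2·σ_3 = 6(Δ_2 - Δ_1) = -69
  2·σ_2 + 8·σ_3 + 2·σ_4 = 6(Δ_3 - Δ_2) = 51
Natural end conditions: σ_0 = σ_4 = 0.
Solving the tridiagonal system: σ_0 = 0, σ_1 = 363/28, σ_2 = -201/14, σ_3 = 279/28, σ_4 = 0.
On [2, 4], with S_1(x) = a_1 + b_1·(x - 2) + c_1·(x - 2)² + d_1·(x - 2)³: c_1 = σ_1/2 = 363/56, d_1 = (σ_2 - σ_1)/(6h_1) = -255/112, b_1 = Δ_1 - h_1(2σ_1 + σ_2)/6 = 37/14.

2.6429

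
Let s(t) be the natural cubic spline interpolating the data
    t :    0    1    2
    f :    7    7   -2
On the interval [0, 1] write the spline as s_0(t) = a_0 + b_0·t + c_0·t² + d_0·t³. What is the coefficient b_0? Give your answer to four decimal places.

Let σ_i = s''(x_i). Step sizes h_i = 1, 1; slopes of the chords Δ_i = (y_(i+1) - y_i)/h_i = 0, -9.
  1·σ_0 + 4·σ_1 + 1·σ_2 = 6(Δ_1 - Δ_0) = -54
Natural end conditions: σ_0 = σ_2 = 0.
Forward elimination and back-substitution give σ_0 = 0, σ_1 = -27/2, σ_2 = 0.
On [0, 1], with s_0(t) = a_0 + b_0·t + c_0·t² + d_0·t³: c_0 = σ_0/2 = 0, d_0 = (σ_1 - σ_0)/(6h_0) = -9/4, b_0 = Δ_0 - h_0(2σ_0 + σ_1)/6 = 9/4.

2.2500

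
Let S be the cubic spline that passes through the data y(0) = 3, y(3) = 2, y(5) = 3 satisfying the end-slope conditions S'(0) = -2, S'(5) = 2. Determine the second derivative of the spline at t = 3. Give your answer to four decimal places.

-0.6000

With M_i denoting the second derivative at x_i, h_i = 3, 2, and Δ_i = (y_(i+1) − y_i)/h_i = -1/3, 1/2:
  3·M_0 + 10·M_1 + 2·M_2 = 6(Δ_1 - Δ_0) = 5
Clamped end conditions give two more equations: 2h_0·M_0 + h_0·M_1 = 6(Δ_0 - S'(0)) = 10 and h_1·M_1 + 2h_1·M_2 = 6(S'(5) - Δ_1) = 9.
Solving: M_0 = 59/30, M_1 = -3/5, M_2 = 51/20.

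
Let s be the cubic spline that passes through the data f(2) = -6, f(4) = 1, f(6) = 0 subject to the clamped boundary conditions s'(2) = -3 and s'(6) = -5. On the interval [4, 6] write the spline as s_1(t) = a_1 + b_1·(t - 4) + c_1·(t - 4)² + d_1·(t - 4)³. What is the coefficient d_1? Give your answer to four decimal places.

0.0625

Let M_i = s''(x_i). Step sizes h_i = 2, 2; slopes of the chords Δ_i = (y_(i+1) - y_i)/h_i = 7/2, -1/2.
  2·M_0 + 8·M_1 + 2·M_2 = 6(Δ_1 - Δ_0) = -24
Clamped end conditions give two more equations: 2h_0·M_0 + h_0·M_1 = 6(Δ_0 - s'(2)) = 39 and h_1·M_1 + 2h_1·M_2 = 6(s'(6) - Δ_1) = -27.
Solving the tridiagonal system: M_0 = 49/4, M_1 = -5, M_2 = -17/4.
On [4, 6], with s_1(t) = a_1 + b_1·(t - 4) + c_1·(t - 4)² + d_1·(t - 4)³: c_1 = M_1/2 = -5/2, d_1 = (M_2 - M_1)/(6h_1) = 1/16, b_1 = Δ_1 - h_1(2M_1 + M_2)/6 = 17/4.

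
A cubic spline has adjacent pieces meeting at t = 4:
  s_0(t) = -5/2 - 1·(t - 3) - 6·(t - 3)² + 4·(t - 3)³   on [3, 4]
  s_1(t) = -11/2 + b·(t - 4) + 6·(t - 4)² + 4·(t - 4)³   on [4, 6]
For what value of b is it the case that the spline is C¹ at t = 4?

-1

s_0'(t) = -1 - 12·(t - 3) + 12·(t - 3)², so s_0'(4) = -1. On the right, s_1'(4) = b, so b = -1.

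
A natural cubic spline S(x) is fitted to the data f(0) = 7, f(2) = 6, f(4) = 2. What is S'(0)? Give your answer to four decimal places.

Let M_i = S''(x_i). Step sizes h_i = 2, 2; slopes of the chords Δ_i = (y_(i+1) - y_i)/h_i = -1/2, -2.
  2·M_0 + 8·M_1 + 2·M_2 = 6(Δ_1 - Δ_0) = -9
Natural end conditions: M_0 = M_2 = 0.
Hence M_0 = 0, M_1 = -9/8, M_2 = 0.
On [0, 2], S'(x) = b_0 + 2c_0·x + 3d_0·x² with b_0 = Δ_0 - h_0(2M_0 + M_1)/6 = -1/8, c_0 = M_0/2 = 0, d_0 = (M_1 - M_0)/(6h_0) = -3/32. So S'(0) = -1/8.

-0.1250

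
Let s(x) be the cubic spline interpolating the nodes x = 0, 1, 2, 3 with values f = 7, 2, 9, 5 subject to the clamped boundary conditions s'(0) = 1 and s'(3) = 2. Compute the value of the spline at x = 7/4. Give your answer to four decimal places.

Let M_i = s''(x_i). Step sizes h_i = 1, 1, 1; slopes of the chords Δ_i = (y_(i+1) - y_i)/h_i = -5, 7, -4.
  1·M_0 + 4·M_1 + 1·M_2 = 6(Δ_1 - Δ_0) = 72
  1·M_1 + 4·M_2 + 1·M_3 = 6(Δ_2 - Δ_1) = -66
Clamped end conditions give two more equations: 2h_0·M_0 + h_0·M_1 = 6(Δ_0 - s'(0)) = -36 and h_2·M_2 + 2h_2·M_3 = 6(s'(3) - Δ_2) = 36.
Solving the tridiagonal system: M_0 = -536/15, M_1 = 532/15, M_2 = -512/15, M_3 = 526/15.
On [1, 2], s(x) = 2 + 13/15·(x - 1) + 266/15·(x - 1)² - 58/5·(x - 1)³.
With (x - 1) = 3/4: s(7/4) = 1237/160.

7.7313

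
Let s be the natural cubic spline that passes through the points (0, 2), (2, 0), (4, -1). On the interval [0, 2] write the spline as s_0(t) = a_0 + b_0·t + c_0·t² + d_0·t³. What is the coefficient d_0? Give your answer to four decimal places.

Put σ_i = s'' at the i-th knot. Here h = (2, 2) and Δ = (-1, -1/2), so the interior equations h_(i-1)·σ_(i-1) + 2(h_(i-1)+h_i)·σ_i + h_i·σ_(i+1) = 6(Δ_i − Δ_(i-1)) read
  2·σ_0 + 8·σ_1 + 2·σ_2 = 6(Δ_1 - Δ_0) = 3
Natural end conditions: σ_0 = σ_2 = 0.
Hence σ_0 = 0, σ_1 = 3/8, σ_2 = 0.
On [0, 2], with s_0(t) = a_0 + b_0·t + c_0·t² + d_0·t³: c_0 = σ_0/2 = 0, d_0 = (σ_1 - σ_0)/(6h_0) = 1/32, b_0 = Δ_0 - h_0(2σ_0 + σ_1)/6 = -9/8.

0.0313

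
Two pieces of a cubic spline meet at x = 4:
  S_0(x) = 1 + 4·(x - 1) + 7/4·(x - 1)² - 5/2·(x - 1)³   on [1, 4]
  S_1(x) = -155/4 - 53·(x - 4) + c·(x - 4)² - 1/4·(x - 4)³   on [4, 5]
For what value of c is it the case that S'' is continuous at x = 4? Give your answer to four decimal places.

-20.7500

S_0''(x) = 7/2 - 15·(x - 1), so S_0''(4) = -83/2. On the right, S_1''(4) = 2c, so c = -83/4.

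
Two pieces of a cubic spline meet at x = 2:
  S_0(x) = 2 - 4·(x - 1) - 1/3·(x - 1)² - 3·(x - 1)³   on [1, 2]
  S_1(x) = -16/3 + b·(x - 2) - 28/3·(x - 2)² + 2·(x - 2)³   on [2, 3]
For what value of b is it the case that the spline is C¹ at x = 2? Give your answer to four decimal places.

S_0'(x) = -4 - 2/3·(x - 1) - 9·(x - 1)², so S_0'(2) = -41/3. On the right, S_1'(2) = b, so b = -41/3.

-13.6667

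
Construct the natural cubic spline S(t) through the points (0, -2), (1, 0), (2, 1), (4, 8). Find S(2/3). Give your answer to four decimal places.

Put M_i = S'' at the i-th knot. Here h = (1, 1, 2) and Δ = (2, 1, 7/2), so the interior equations h_(i-1)·M_(i-1) + 2(h_(i-1)+h_i)·M_i + h_i·M_(i+1) = 6(Δ_i − Δ_(i-1)) read
  1·M_0 + 4·M_1 + 1·M_2 = 6(Δ_1 - Δ_0) = -6
  1·M_1 + 6·M_2 + 2·M_3 = 6(Δ_2 - Δ_1) = 15
Natural end conditions: M_0 = M_3 = 0.
Forward elimination and back-substitution give M_0 = 0, M_1 = -51/23, M_2 = 66/23, M_3 = 0.
On [0, 1], S(t) = -2 + 109/46·t + 0·t² - 17/46·t³.
With t = 2/3: S(2/3) = -329/621.

-0.5298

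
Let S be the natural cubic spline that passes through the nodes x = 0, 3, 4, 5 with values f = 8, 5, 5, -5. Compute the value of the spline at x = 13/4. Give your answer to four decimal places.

Write σ_i for S''(x_i). With h_i = 3, 1, 1 and divided differences Δ_i = -1, 0, -10, the continuity of S' gives the tridiagonal system
  3·σ_0 + 8·σ_1 + 1·σ_2 = 6(Δ_1 - Δ_0) = 6
  1·σ_1 + 4·σ_2 + 1·σ_3 = 6(Δ_2 - Δ_1) = -60
Natural end conditions: σ_0 = σ_3 = 0.
Solving the tridiagonal system: σ_0 = 0, σ_1 = 84/31, σ_2 = -486/31, σ_3 = 0.
On [3, 4], S(x) = 5 + 53/31·(x - 3) + 42/31·(x - 3)² - 95/31·(x - 3)³.
With (x - 3) = 1/4: S(13/4) = 10841/1984.

5.4642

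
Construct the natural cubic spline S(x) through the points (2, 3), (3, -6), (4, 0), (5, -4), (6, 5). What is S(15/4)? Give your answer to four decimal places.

-1.0698

Write M_i for S''(x_i). With h_i = 1, 1, 1, 1 and divided differences Δ_i = -9, 6, -4, 9, the continuity of S' gives the tridiagonal system
  1·M_0 + 4·M_1 + 1·M_2 = 6(Δ_1 - Δ_0) = 90
  1·M_1 + 4·M_2 + 1·M_3 = 6(Δ_2 - Δ_1) = -60
  1·M_2 + 4·M_3 + 1·M_4 = 6(Δ_3 - Δ_2) = 78
Natural end conditions: M_0 = M_4 = 0.
Hence M_0 = 0, M_1 = 417/14, M_2 = -204/7, M_3 = 375/14, M_4 = 0.
On [3, 4], S(x) = -6 + 13/14·(x - 3) + 417/28·(x - 3)² - 275/28·(x - 3)³.
With (x - 3) = 3/4: S(15/4) = -1917/1792.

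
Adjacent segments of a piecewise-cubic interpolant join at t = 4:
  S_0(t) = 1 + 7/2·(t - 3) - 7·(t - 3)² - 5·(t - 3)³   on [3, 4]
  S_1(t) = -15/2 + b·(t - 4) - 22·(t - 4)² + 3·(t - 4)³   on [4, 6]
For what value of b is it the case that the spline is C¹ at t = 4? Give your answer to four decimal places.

S_0'(t) = 7/2 - 14·(t - 3) - 15·(t - 3)², so S_0'(4) = -51/2. On the right, S_1'(4) = b, so b = -51/2.

-25.5000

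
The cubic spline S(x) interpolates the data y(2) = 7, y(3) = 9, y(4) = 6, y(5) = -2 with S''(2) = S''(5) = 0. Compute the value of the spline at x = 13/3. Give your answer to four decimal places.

3.7037

With m_i denoting the second derivative at x_i, h_i = 1, 1, 1, and Δ_i = (y_(i+1) − y_i)/h_i = 2, -3, -8:
  1·m_0 + 4·m_1 + 1·m_2 = 6(Δ_1 - Δ_0) = -30
  1·m_1 + 4·m_2 + 1·m_3 = 6(Δ_2 - Δ_1) = -30
Natural end conditions: m_0 = m_3 = 0.
Hence m_0 = 0, m_1 = -6, m_2 = -6, m_3 = 0.
On [4, 5], S(x) = 6 - 6·(x - 4) - 3·(x - 4)² + 1·(x - 4)³.
With (x - 4) = 1/3: S(13/3) = 100/27.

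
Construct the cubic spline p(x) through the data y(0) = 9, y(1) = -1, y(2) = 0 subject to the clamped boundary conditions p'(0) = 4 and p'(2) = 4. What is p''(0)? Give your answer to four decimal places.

Put σ_i = p'' at the i-th knot. Here h = (1, 1) and Δ = (-10, 1), so the interior equations h_(i-1)·σ_(i-1) + 2(h_(i-1)+h_i)·σ_i + h_i·σ_(i+1) = 6(Δ_i − Δ_(i-1)) read
  1·σ_0 + 4·σ_1 + 1·σ_2 = 6(Δ_1 - Δ_0) = 66
Clamped end conditions give two more equations: 2h_0·σ_0 + h_0·σ_1 = 6(Δ_0 - p'(0)) = -84 and h_1·σ_1 + 2h_1·σ_2 = 6(p'(2) - Δ_1) = 18.
Solving the tridiagonal system: σ_0 = -117/2, σ_1 = 33, σ_2 = -15/2.

-58.5000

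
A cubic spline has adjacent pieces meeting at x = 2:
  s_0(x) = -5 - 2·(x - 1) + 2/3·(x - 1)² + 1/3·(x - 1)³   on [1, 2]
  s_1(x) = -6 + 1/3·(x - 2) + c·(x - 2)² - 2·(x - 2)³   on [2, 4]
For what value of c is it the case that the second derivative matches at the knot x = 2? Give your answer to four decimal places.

s_0''(x) = 4/3 + 2·(x - 1), so s_0''(2) = 10/3. On the right, s_1''(2) = 2c, so c = 5/3.

1.6667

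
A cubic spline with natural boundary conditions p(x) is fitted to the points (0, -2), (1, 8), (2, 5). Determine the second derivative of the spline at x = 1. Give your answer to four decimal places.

Let M_i = p''(x_i). Step sizes h_i = 1, 1; slopes of the chords Δ_i = (y_(i+1) - y_i)/h_i = 10, -3.
  1·M_0 + 4·M_1 + 1·M_2 = 6(Δ_1 - Δ_0) = -78
Natural end conditions: M_0 = M_2 = 0.
Solving the tridiagonal system: M_0 = 0, M_1 = -39/2, M_2 = 0.

-19.5000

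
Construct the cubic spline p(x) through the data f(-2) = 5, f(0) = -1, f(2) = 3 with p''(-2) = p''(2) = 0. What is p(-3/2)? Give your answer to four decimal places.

2.9141

Write σ_i for p''(x_i). With h_i = 2, 2 and divided differences Δ_i = -3, 2, the continuity of p' gives the tridiagonal system
  2·σ_0 + 8·σ_1 + 2·σ_2 = 6(Δ_1 - Δ_0) = 30
Natural end conditions: σ_0 = σ_2 = 0.
Forward elimination and back-substitution give σ_0 = 0, σ_1 = 15/4, σ_2 = 0.
On [-2, 0], p(x) = 5 - 17/4·(x + 2) + 0·(x + 2)² + 5/16·(x + 2)³.
With (x + 2) = 1/2: p(-3/2) = 373/128.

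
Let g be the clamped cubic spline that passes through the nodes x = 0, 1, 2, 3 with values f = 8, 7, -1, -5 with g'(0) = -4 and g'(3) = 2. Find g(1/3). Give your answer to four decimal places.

Write M_i for g''(x_i). With h_i = 1, 1, 1 and divided differences Δ_i = -1, -8, -4, the continuity of g' gives the tridiagonal system
  1·M_0 + 4·M_1 + 1·M_2 = 6(Δ_1 - Δ_0) = -42
  1·M_1 + 4·M_2 + 1·M_3 = 6(Δ_2 - Δ_1) = 24
Clamped end conditions give two more equations: 2h_0·M_0 + h_0·M_1 = 6(Δ_0 - g'(0)) = 18 and h_2·M_2 + 2h_2·M_3 = 6(g'(3) - Δ_2) = 36.
Solving the tridiagonal system: M_0 = 86/5, M_1 = -82/5, M_2 = 32/5, M_3 = 74/5.
On [0, 1], g(x) = 8 - 4·x + 43/5·x² - 28/5·x³.
With x = 1/3: g(1/3) = 1001/135.

7.4148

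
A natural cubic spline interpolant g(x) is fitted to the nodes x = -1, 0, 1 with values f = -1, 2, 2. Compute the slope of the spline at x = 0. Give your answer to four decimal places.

Write M_i for g''(x_i). With h_i = 1, 1 and divided differences Δ_i = 3, 0, the continuity of g' gives the tridiagonal system
  1·M_0 + 4·M_1 + 1·M_2 = 6(Δ_1 - Δ_0) = -18
Natural end conditions: M_0 = M_2 = 0.
Forward elimination and back-substitution give M_0 = 0, M_1 = -9/2, M_2 = 0.
On [0, 1], g'(x) = b_1 + 2c_1·x + 3d_1·x² with b_1 = Δ_1 - h_1(2M_1 + M_2)/6 = 3/2, c_1 = M_1/2 = -9/4, d_1 = (M_2 - M_1)/(6h_1) = 3/4. So g'(0) = 3/2.

1.5000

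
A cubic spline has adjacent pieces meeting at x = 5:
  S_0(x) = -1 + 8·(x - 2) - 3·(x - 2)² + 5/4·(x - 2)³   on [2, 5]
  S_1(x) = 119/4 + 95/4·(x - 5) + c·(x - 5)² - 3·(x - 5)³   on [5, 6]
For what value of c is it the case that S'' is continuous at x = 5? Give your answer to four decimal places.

S_0''(x) = -6 + 15/2·(x - 2), so S_0''(5) = 33/2. On the right, S_1''(5) = 2c, so c = 33/4.

8.2500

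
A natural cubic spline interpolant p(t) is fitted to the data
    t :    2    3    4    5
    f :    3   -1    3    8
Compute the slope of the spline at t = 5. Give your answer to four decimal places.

4.7333

With M_i denoting the second derivative at x_i, h_i = 1, 1, 1, and Δ_i = (y_(i+1) − y_i)/h_i = -4, 4, 5:
  1·M_0 + 4·M_1 + 1·M_2 = 6(Δ_1 - Δ_0) = 48
  1·M_1 + 4·M_2 + 1·M_3 = 6(Δ_2 - Δ_1) = 6
Natural end conditions: M_0 = M_3 = 0.
Solving the tridiagonal system: M_0 = 0, M_1 = 62/5, M_2 = -8/5, M_3 = 0.
On [4, 5], p'(t) = b_2 + 2c_2·(t - 4) + 3d_2·(t - 4)² with b_2 = Δ_2 - h_2(2M_2 + M_3)/6 = 83/15, c_2 = M_2/2 = -4/5, d_2 = (M_3 - M_2)/(6h_2) = 4/15. So p'(5) = 71/15.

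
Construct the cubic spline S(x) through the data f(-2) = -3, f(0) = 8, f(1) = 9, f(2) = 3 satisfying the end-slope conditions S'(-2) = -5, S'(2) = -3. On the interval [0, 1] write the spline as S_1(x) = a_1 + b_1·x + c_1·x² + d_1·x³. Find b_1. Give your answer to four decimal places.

6.0909

Let M_i = S''(x_i). Step sizes h_i = 2, 1, 1; slopes of the chords Δ_i = (y_(i+1) - y_i)/h_i = 11/2, 1, -6.
  2·M_0 + 6·M_1 + 1·M_2 = 6(Δ_1 - Δ_0) = -27
  1·M_1 + 4·M_2 + 1·M_3 = 6(Δ_2 - Δ_1) = -42
Clamped end conditions give two more equations: 2h_0·M_0 + h_0·M_1 = 6(Δ_0 - S'(-2)) = 63 and h_2·M_2 + 2h_2·M_3 = 6(S'(2) - Δ_2) = 18.
Hence M_0 = 449/22, M_1 = -205/22, M_2 = -131/11, M_3 = 329/22.
On [0, 1], with S_1(x) = a_1 + b_1·x + c_1·x² + d_1·x³: c_1 = M_1/2 = -205/44, d_1 = (M_2 - M_1)/(6h_1) = -19/44, b_1 = Δ_1 - h_1(2M_1 + M_2)/6 = 67/11.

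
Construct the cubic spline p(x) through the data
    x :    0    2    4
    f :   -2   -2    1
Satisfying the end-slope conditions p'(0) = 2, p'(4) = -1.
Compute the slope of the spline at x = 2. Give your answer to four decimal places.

0.8750

With m_i denoting the second derivative at x_i, h_i = 2, 2, and Δ_i = (y_(i+1) − y_i)/h_i = 0, 3/2:
  2·m_0 + 8·m_1 + 2·m_2 = 6(Δ_1 - Δ_0) = 9
Clamped end conditions give two more equations: 2h_0·m_0 + h_0·m_1 = 6(Δ_0 - p'(0)) = -12 and h_1·m_1 + 2h_1·m_2 = 6(p'(4) - Δ_1) = -15.
Solving: m_0 = -39/8, m_1 = 15/4, m_2 = -45/8.
On [2, 4], p'(x) = b_1 + 2c_1·(x - 2) + 3d_1·(x - 2)² with b_1 = Δ_1 - h_1(2m_1 + m_2)/6 = 7/8, c_1 = m_1/2 = 15/8, d_1 = (m_2 - m_1)/(6h_1) = -25/32. So p'(2) = 7/8.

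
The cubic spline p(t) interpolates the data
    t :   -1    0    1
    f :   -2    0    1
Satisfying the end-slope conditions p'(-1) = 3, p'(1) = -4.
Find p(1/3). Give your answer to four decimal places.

With m_i denoting the second derivative at x_i, h_i = 1, 1, and Δ_i = (y_(i+1) − y_i)/h_i = 2, 1:
  1·m_0 + 4·m_1 + 1·m_2 = 6(Δ_1 - Δ_0) = -6
Clamped end conditions give two more equations: 2h_0·m_0 + h_0·m_1 = 6(Δ_0 - p'(-1)) = -6 and h_1·m_1 + 2h_1·m_2 = 6(p'(1) - Δ_1) = -30.
Solving the tridiagonal system: m_0 = -5, m_1 = 4, m_2 = -17.
On [0, 1], p(t) = 0 + 5/2·t + 2·t² - 7/2·t³.
With t = 1/3: p(1/3) = 25/27.

0.9259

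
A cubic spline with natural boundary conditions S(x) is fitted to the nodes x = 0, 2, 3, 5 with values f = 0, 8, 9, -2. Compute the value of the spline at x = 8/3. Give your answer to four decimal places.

9.1450

Let σ_i = S''(x_i). Step sizes h_i = 2, 1, 2; slopes of the chords Δ_i = (y_(i+1) - y_i)/h_i = 4, 1, -11/2.
  2·σ_0 + 6·σ_1 + 1·σ_2 = 6(Δ_1 - Δ_0) = -18
  1·σ_1 + 6·σ_2 + 2·σ_3 = 6(Δ_2 - Δ_1) = -39
Natural end conditions: σ_0 = σ_3 = 0.
Solving the tridiagonal system: σ_0 = 0, σ_1 = -69/35, σ_2 = -216/35, σ_3 = 0.
On [2, 3], S(x) = 8 + 94/35·(x - 2) - 69/70·(x - 2)² - 7/10·(x - 2)³.
With (x - 2) = 2/3: S(8/3) = 8642/945.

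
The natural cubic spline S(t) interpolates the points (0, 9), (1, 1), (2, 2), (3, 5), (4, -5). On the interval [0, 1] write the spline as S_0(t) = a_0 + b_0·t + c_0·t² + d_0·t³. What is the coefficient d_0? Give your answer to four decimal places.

Let m_i = S''(x_i). Step sizes h_i = 1, 1, 1, 1; slopes of the chords Δ_i = (y_(i+1) - y_i)/h_i = -8, 1, 3, -10.
  1·m_0 + 4·m_1 + 1·m_2 = 6(Δ_1 - Δ_0) = 54
  1·m_1 + 4·m_2 + 1·m_3 = 6(Δ_2 - Δ_1) = 12
  1·m_2 + 4·m_3 + 1·m_4 = 6(Δ_3 - Δ_2) = -78
Natural end conditions: m_0 = m_4 = 0.
Solving: m_0 = 0, m_1 = 171/14, m_2 = 36/7, m_3 = -291/14, m_4 = 0.
On [0, 1], with S_0(t) = a_0 + b_0·t + c_0·t² + d_0·t³: c_0 = m_0/2 = 0, d_0 = (m_1 - m_0)/(6h_0) = 57/28, b_0 = Δ_0 - h_0(2m_0 + m_1)/6 = -281/28.

2.0357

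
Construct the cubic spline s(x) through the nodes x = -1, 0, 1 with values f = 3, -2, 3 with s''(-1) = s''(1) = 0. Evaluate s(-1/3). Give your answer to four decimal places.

With M_i denoting the second derivative at x_i, h_i = 1, 1, and Δ_i = (y_(i+1) − y_i)/h_i = -5, 5:
  1·M_0 + 4·M_1 + 1·M_2 = 6(Δ_1 - Δ_0) = 60
Natural end conditions: M_0 = M_2 = 0.
Solving: M_0 = 0, M_1 = 15, M_2 = 0.
On [-1, 0], s(x) = 3 - 15/2·(x + 1) + 0·(x + 1)² + 5/2·(x + 1)³.
With (x + 1) = 2/3: s(-1/3) = -34/27.

-1.2593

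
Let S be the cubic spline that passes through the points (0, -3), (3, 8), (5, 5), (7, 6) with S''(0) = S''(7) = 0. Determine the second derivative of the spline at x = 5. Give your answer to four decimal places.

2.3947

Put M_i = S'' at the i-th knot. Here h = (3, 2, 2) and Δ = (11/3, -3/2, 1/2), so the interior equations h_(i-1)·M_(i-1) + 2(h_(i-1)+h_i)·M_i + h_i·M_(i+1) = 6(Δ_i − Δ_(i-1)) read
  3·M_0 + 10·M_1 + 2·M_2 = 6(Δ_1 - Δ_0) = -31
  2·M_1 + 8·M_2 + 2·M_3 = 6(Δ_2 - Δ_1) = 12
Natural end conditions: M_0 = M_3 = 0.
Hence M_0 = 0, M_1 = -68/19, M_2 = 91/38, M_3 = 0.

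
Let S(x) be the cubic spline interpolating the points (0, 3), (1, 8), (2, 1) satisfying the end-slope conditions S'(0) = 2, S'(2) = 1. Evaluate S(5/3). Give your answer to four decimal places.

With m_i denoting the second derivative at x_i, h_i = 1, 1, and Δ_i = (y_(i+1) − y_i)/h_i = 5, -7:
  1·m_0 + 4·m_1 + 1·m_2 = 6(Δ_1 - Δ_0) = -72
Clamped end conditions give two more equations: 2h_0·m_0 + h_0·m_1 = 6(Δ_0 - S'(0)) = 18 and h_1·m_1 + 2h_1·m_2 = 6(S'(2) - Δ_1) = 48.
Forward elimination and back-substitution give m_0 = 53/2, m_1 = -35, m_2 = 83/2.
On [1, 2], S(x) = 8 - 9/4·(x - 1) - 35/2·(x - 1)² + 51/4·(x - 1)³.
With (x - 1) = 2/3: S(5/3) = 5/2.

2.5000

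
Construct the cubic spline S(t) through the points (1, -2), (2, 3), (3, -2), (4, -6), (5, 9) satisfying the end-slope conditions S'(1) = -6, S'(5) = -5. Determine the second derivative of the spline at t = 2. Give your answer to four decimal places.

Write m_i for S''(x_i). With h_i = 1, 1, 1, 1 and divided differences Δ_i = 5, -5, -4, 15, the continuity of S' gives the tridiagonal system
  1·m_0 + 4·m_1 + 1·m_2 = 6(Δ_1 - Δ_0) = -60
  1·m_1 + 4·m_2 + 1·m_3 = 6(Δ_2 - Δ_1) = 6
  1·m_2 + 4·m_3 + 1·m_4 = 6(Δ_3 - Δ_2) = 114
Clamped end conditions give two more equations: 2h_0·m_0 + h_0·m_1 = 6(Δ_0 - S'(1)) = 66 and h_3·m_3 + 2h_3·m_4 = 6(S'(5) - Δ_3) = -120.
Solving the tridiagonal system: m_0 = 319/7, m_1 = -176/7, m_2 = -5, m_3 = 358/7, m_4 = -599/7.

-25.1429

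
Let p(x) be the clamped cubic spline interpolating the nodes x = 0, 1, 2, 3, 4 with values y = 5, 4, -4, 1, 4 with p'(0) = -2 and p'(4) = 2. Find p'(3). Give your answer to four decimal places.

Write σ_i for p''(x_i). With h_i = 1, 1, 1, 1 and divided differences Δ_i = -1, -8, 5, 3, the continuity of p' gives the tridiagonal system
  1·σ_0 + 4·σ_1 + 1·σ_2 = 6(Δ_1 - Δ_0) = -42
  1·σ_1 + 4·σ_2 + 1·σ_3 = 6(Δ_2 - Δ_1) = 78
  1·σ_2 + 4·σ_3 + 1·σ_4 = 6(Δ_3 - Δ_2) = -12
Clamped end conditions give two more equations: 2h_0·σ_0 + h_0·σ_1 = 6(Δ_0 - p'(0)) = 6 and h_3·σ_3 + 2h_3·σ_4 = 6(p'(4) - Δ_3) = -6.
Solving the tridiagonal system: σ_0 = 373/28, σ_1 = -289/14, σ_2 = 109/4, σ_3 = -145/14, σ_4 = 61/28.
On [3, 4], p'(x) = b_3 + 2c_3·(x - 3) + 3d_3·(x - 3)² with b_3 = Δ_3 - h_3(2σ_3 + σ_4)/6 = 341/56, c_3 = σ_3/2 = -145/28, d_3 = (σ_4 - σ_3)/(6h_3) = 117/56. So p'(3) = 341/56.

6.0893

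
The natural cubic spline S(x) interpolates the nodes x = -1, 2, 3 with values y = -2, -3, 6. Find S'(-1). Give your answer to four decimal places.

Let M_i = S''(x_i). Step sizes h_i = 3, 1; slopes of the chords Δ_i = (y_(i+1) - y_i)/h_i = -1/3, 9.
  3·M_0 + 8·M_1 + 1·M_2 = 6(Δ_1 - Δ_0) = 56
Natural end conditions: M_0 = M_2 = 0.
Forward elimination and back-substitution give M_0 = 0, M_1 = 7, M_2 = 0.
On [-1, 2], S'(x) = b_0 + 2c_0·(x + 1) + 3d_0·(x + 1)² with b_0 = Δ_0 - h_0(2M_0 + M_1)/6 = -23/6, c_0 = M_0/2 = 0, d_0 = (M_1 - M_0)/(6h_0) = 7/18. So S'(-1) = -23/6.

-3.8333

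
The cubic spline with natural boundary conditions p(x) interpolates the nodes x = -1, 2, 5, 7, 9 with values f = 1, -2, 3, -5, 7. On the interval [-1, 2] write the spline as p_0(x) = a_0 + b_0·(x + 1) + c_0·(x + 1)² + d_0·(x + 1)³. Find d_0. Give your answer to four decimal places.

Let M_i = p''(x_i). Step sizes h_i = 3, 3, 2, 2; slopes of the chords Δ_i = (y_(i+1) - y_i)/h_i = -1, 5/3, -4, 6.
  3·M_0 + 12·M_1 + 3·M_2 = 6(Δ_1 - Δ_0) = 16
  3·M_1 + 10·M_2 + 2·M_3 = 6(Δ_2 - Δ_1) = -34
  2·M_2 + 8·M_3 + 2·M_4 = 6(Δ_3 - Δ_2) = 60
Natural end conditions: M_0 = M_4 = 0.
Solving: M_0 = 0, M_1 = 299/105, M_2 = -212/35, M_3 = 631/70, M_4 = 0.
On [-1, 2], with p_0(x) = a_0 + b_0·(x + 1) + c_0·(x + 1)² + d_0·(x + 1)³: c_0 = M_0/2 = 0, d_0 = (M_1 - M_0)/(6h_0) = 299/1890, b_0 = Δ_0 - h_0(2M_0 + M_1)/6 = -509/210.

0.1582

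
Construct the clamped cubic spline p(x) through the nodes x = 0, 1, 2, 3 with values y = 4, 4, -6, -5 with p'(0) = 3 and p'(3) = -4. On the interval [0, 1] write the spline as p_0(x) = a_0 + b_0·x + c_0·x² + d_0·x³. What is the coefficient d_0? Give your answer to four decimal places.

Let M_i = p''(x_i). Step sizes h_i = 1, 1, 1; slopes of the chords Δ_i = (y_(i+1) - y_i)/h_i = 0, -10, 1.
  1·M_0 + 4·M_1 + 1·M_2 = 6(Δ_1 - Δ_0) = -60
  1·M_1 + 4·M_2 + 1·M_3 = 6(Δ_2 - Δ_1) = 66
Clamped end conditions give two more equations: 2h_0·M_0 + h_0·M_1 = 6(Δ_0 - p'(0)) = -18 and h_2·M_2 + 2h_2·M_3 = 6(p'(3) - Δ_2) = -30.
Hence M_0 = 38/15, M_1 = -346/15, M_2 = 446/15, M_3 = -448/15.
On [0, 1], with p_0(x) = a_0 + b_0·x + c_0·x² + d_0·x³: c_0 = M_0/2 = 19/15, d_0 = (M_1 - M_0)/(6h_0) = -64/15, b_0 = Δ_0 - h_0(2M_0 + M_1)/6 = 3.

-4.2667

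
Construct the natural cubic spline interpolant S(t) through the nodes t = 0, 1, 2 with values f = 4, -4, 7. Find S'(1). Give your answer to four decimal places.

With σ_i denoting the second derivative at x_i, h_i = 1, 1, and Δ_i = (y_(i+1) − y_i)/h_i = -8, 11:
  1·σ_0 + 4·σ_1 + 1·σ_2 = 6(Δ_1 - Δ_0) = 114
Natural end conditions: σ_0 = σ_2 = 0.
Forward elimination and back-substitution give σ_0 = 0, σ_1 = 57/2, σ_2 = 0.
On [1, 2], S'(t) = b_1 + 2c_1·(t - 1) + 3d_1·(t - 1)² with b_1 = Δ_1 - h_1(2σ_1 + σ_2)/6 = 3/2, c_1 = σ_1/2 = 57/4, d_1 = (σ_2 - σ_1)/(6h_1) = -19/4. So S'(1) = 3/2.

1.5000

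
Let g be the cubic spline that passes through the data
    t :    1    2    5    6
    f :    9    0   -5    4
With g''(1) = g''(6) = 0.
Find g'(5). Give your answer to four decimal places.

6.6970

With M_i denoting the second derivative at x_i, h_i = 1, 3, 1, and Δ_i = (y_(i+1) − y_i)/h_i = -9, -5/3, 9:
  1·M_0 + 8·M_1 + 3·M_2 = 6(Δ_1 - Δ_0) = 44
  3·M_1 + 8·M_2 + 1·M_3 = 6(Δ_2 - Δ_1) = 64
Natural end conditions: M_0 = M_3 = 0.
Forward elimination and back-substitution give M_0 = 0, M_1 = 32/11, M_2 = 76/11, M_3 = 0.
On [5, 6], g'(t) = b_2 + 2c_2·(t - 5) + 3d_2·(t - 5)² with b_2 = Δ_2 - h_2(2M_2 + M_3)/6 = 221/33, c_2 = M_2/2 = 38/11, d_2 = (M_3 - M_2)/(6h_2) = -38/33. So g'(5) = 221/33.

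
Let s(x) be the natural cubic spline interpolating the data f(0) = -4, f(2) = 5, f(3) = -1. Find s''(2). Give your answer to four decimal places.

Let m_i = s''(x_i). Step sizes h_i = 2, 1; slopes of the chords Δ_i = (y_(i+1) - y_i)/h_i = 9/2, -6.
  2·m_0 + 6·m_1 + 1·m_2 = 6(Δ_1 - Δ_0) = -63
Natural end conditions: m_0 = m_2 = 0.
Solving: m_0 = 0, m_1 = -21/2, m_2 = 0.

-10.5000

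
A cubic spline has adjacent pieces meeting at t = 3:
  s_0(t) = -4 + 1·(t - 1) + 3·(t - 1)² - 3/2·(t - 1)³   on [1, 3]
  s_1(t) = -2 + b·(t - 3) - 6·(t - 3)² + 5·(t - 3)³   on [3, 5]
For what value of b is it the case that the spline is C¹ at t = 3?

s_0'(t) = 1 + 6·(t - 1) - 9/2·(t - 1)², so s_0'(3) = -5. On the right, s_1'(3) = b, so b = -5.

-5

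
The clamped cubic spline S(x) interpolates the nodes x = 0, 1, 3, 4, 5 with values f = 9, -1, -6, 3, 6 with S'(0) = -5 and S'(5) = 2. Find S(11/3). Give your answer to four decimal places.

With M_i denoting the second derivative at x_i, h_i = 1, 2, 1, 1, and Δ_i = (y_(i+1) − y_i)/h_i = -10, -5/2, 9, 3:
  1·M_0 + 6·M_1 + 2·M_2 = 6(Δ_1 - Δ_0) = 45
  2·M_1 + 6·M_2 + 1·M_3 = 6(Δ_2 - Δ_1) = 69
  1·M_2 + 4·M_3 + 1·M_4 = 6(Δ_3 - Δ_2) = -36
Clamped end conditions give two more equations: 2h_0·M_0 + h_0·M_1 = 6(Δ_0 - S'(0)) = -30 and h_3·M_3 + 2h_3·M_4 = 6(S'(5) - Δ_3) = -6.
Hence M_0 = -1177/64, M_1 = 217/32, M_2 = 1453/128, M_3 = -811/64, M_4 = 427/128.
On [3, 4], S(x) = -6 + 469/64·(x - 3) + 1453/256·(x - 3)² - 1025/256·(x - 3)³.
With (x - 3) = 2/3: S(11/3) = 383/1728.

0.2216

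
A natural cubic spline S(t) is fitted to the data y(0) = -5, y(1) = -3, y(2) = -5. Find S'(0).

Let M_i = S''(x_i). Step sizes h_i = 1, 1; slopes of the chords Δ_i = (y_(i+1) - y_i)/h_i = 2, -2.
  1·M_0 + 4·M_1 + 1·M_2 = 6(Δ_1 - Δ_0) = -24
Natural end conditions: M_0 = M_2 = 0.
Hence M_0 = 0, M_1 = -6, M_2 = 0.
On [0, 1], S'(t) = b_0 + 2c_0·t + 3d_0·t² with b_0 = Δ_0 - h_0(2M_0 + M_1)/6 = 3, c_0 = M_0/2 = 0, d_0 = (M_1 - M_0)/(6h_0) = -1. So S'(0) = 3.

3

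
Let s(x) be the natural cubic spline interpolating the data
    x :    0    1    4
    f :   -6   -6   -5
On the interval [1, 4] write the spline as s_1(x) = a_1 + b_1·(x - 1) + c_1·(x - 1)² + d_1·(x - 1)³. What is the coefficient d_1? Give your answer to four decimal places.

Put M_i = s'' at the i-th knot. Here h = (1, 3) and Δ = (0, 1/3), so the interior equations h_(i-1)·M_(i-1) + 2(h_(i-1)+h_i)·M_i + h_i·M_(i+1) = 6(Δ_i − Δ_(i-1)) read
  1·M_0 + 8·M_1 + 3·M_2 = 6(Δ_1 - Δ_0) = 2
Natural end conditions: M_0 = M_2 = 0.
Hence M_0 = 0, M_1 = 1/4, M_2 = 0.
On [1, 4], with s_1(x) = a_1 + b_1·(x - 1) + c_1·(x - 1)² + d_1·(x - 1)³: c_1 = M_1/2 = 1/8, d_1 = (M_2 - M_1)/(6h_1) = -1/72, b_1 = Δ_1 - h_1(2M_1 + M_2)/6 = 1/12.

-0.0139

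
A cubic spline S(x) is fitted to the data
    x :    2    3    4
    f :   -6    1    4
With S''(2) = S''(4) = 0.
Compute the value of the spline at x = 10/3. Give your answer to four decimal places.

2.3704

Let M_i = S''(x_i). Step sizes h_i = 1, 1; slopes of the chords Δ_i = (y_(i+1) - y_i)/h_i = 7, 3.
  1·M_0 + 4·M_1 + 1·M_2 = 6(Δ_1 - Δ_0) = -24
Natural end conditions: M_0 = M_2 = 0.
Solving: M_0 = 0, M_1 = -6, M_2 = 0.
On [3, 4], S(x) = 1 + 5·(x - 3) - 3·(x - 3)² + 1·(x - 3)³.
With (x - 3) = 1/3: S(10/3) = 64/27.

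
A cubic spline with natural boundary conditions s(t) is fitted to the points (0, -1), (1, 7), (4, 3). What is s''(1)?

Write M_i for s''(x_i). With h_i = 1, 3 and divided differences Δ_i = 8, -4/3, the continuity of s' gives the tridiagonal system
  1·M_0 + 8·M_1 + 3·M_2 = 6(Δ_1 - Δ_0) = -56
Natural end conditions: M_0 = M_2 = 0.
Solving: M_0 = 0, M_1 = -7, M_2 = 0.

-7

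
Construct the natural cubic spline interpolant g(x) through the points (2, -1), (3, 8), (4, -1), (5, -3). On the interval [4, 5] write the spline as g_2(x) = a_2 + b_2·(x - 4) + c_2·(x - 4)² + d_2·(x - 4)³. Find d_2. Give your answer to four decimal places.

Put M_i = g'' at the i-th knot. Here h = (1, 1, 1) and Δ = (9, -9, -2), so the interior equations h_(i-1)·M_(i-1) + 2(h_(i-1)+h_i)·M_i + h_i·M_(i+1) = 6(Δ_i − Δ_(i-1)) read
  1·M_0 + 4·M_1 + 1·M_2 = 6(Δ_1 - Δ_0) = -108
  1·M_1 + 4·M_2 + 1·M_3 = 6(Δ_2 - Δ_1) = 42
Natural end conditions: M_0 = M_3 = 0.
Forward elimination and back-substitution give M_0 = 0, M_1 = -158/5, M_2 = 92/5, M_3 = 0.
On [4, 5], with g_2(x) = a_2 + b_2·(x - 4) + c_2·(x - 4)² + d_2·(x - 4)³: c_2 = M_2/2 = 46/5, d_2 = (M_3 - M_2)/(6h_2) = -46/15, b_2 = Δ_2 - h_2(2M_2 + M_3)/6 = -122/15.

-3.0667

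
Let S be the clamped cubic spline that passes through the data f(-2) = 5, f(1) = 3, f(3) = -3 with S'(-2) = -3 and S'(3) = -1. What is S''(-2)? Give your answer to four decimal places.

Let M_i = S''(x_i). Step sizes h_i = 3, 2; slopes of the chords Δ_i = (y_(i+1) - y_i)/h_i = -2/3, -3.
  3·M_0 + 10·M_1 + 2·M_2 = 6(Δ_1 - Δ_0) = -14
Clamped end conditions give two more equations: 2h_0·M_0 + h_0·M_1 = 6(Δ_0 - S'(-2)) = 14 and h_1·M_1 + 2h_1·M_2 = 6(S'(3) - Δ_1) = 12.
Solving the tridiagonal system: M_0 = 62/15, M_1 = -18/5, M_2 = 24/5.

4.1333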